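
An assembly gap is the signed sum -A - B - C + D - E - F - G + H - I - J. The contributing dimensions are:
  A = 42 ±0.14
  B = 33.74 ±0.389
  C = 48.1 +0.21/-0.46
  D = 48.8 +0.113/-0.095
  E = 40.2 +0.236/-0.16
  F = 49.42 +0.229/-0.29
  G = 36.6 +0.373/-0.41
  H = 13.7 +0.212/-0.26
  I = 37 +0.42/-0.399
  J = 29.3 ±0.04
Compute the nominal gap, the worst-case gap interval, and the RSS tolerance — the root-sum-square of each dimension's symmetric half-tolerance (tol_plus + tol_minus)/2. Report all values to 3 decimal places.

Stack each dimension's contribution:
  -A: nom -42.000 → Σnom=-42.000; wc +0.140/-0.140 → slack +0.140/-0.140; half-tol=0.140, Σhalf²=0.019600
  -B: nom -33.740 → Σnom=-75.740; wc +0.389/-0.389 → slack +0.529/-0.529; half-tol=0.389, Σhalf²=0.170921
  -C: nom -48.100 → Σnom=-123.840; wc +0.460/-0.210 → slack +0.989/-0.739; half-tol=0.335, Σhalf²=0.283146
  +D: nom +48.800 → Σnom=-75.040; wc +0.113/-0.095 → slack +1.102/-0.834; half-tol=0.104, Σhalf²=0.293962
  -E: nom -40.200 → Σnom=-115.240; wc +0.160/-0.236 → slack +1.262/-1.070; half-tol=0.198, Σhalf²=0.333166
  -F: nom -49.420 → Σnom=-164.660; wc +0.290/-0.229 → slack +1.552/-1.299; half-tol=0.260, Σhalf²=0.400506
  -G: nom -36.600 → Σnom=-201.260; wc +0.410/-0.373 → slack +1.962/-1.672; half-tol=0.391, Σhalf²=0.553778
  +H: nom +13.700 → Σnom=-187.560; wc +0.212/-0.260 → slack +2.174/-1.932; half-tol=0.236, Σhalf²=0.609474
  -I: nom -37.000 → Σnom=-224.560; wc +0.399/-0.420 → slack +2.573/-2.352; half-tol=0.409, Σhalf²=0.777165
  -J: nom -29.300 → Σnom=-253.860; wc +0.040/-0.040 → slack +2.613/-2.392; half-tol=0.040, Σhalf²=0.778765
Nominal = -253.860. Worst-case = [-253.860 - 2.392, -253.860 + 2.613] = [-256.252, -251.247]. RSS = √0.778765 = 0.882.

nominal=-253.860 wc=[-256.252,-251.247] rss=0.882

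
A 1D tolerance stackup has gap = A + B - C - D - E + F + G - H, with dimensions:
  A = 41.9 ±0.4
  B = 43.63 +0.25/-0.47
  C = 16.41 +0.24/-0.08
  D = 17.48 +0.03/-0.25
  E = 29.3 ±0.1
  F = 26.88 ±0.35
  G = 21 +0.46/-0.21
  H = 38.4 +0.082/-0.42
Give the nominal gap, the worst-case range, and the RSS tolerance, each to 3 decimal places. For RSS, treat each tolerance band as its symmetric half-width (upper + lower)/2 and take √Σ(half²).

nominal=31.820 wc=[29.938,34.130] rss=0.802

Stack each dimension's contribution:
  +A: nom +41.900 → Σnom=41.900; wc +0.400/-0.400 → slack +0.400/-0.400; half-tol=0.400, Σhalf²=0.160000
  +B: nom +43.630 → Σnom=85.530; wc +0.250/-0.470 → slack +0.650/-0.870; half-tol=0.360, Σhalf²=0.289600
  -C: nom -16.410 → Σnom=69.120; wc +0.080/-0.240 → slack +0.730/-1.110; half-tol=0.160, Σhalf²=0.315200
  -D: nom -17.480 → Σnom=51.640; wc +0.250/-0.030 → slack +0.980/-1.140; half-tol=0.140, Σhalf²=0.334800
  -E: nom -29.300 → Σnom=22.340; wc +0.100/-0.100 → slack +1.080/-1.240; half-tol=0.100, Σhalf²=0.344800
  +F: nom +26.880 → Σnom=49.220; wc +0.350/-0.350 → slack +1.430/-1.590; half-tol=0.350, Σhalf²=0.467300
  +G: nom +21.000 → Σnom=70.220; wc +0.460/-0.210 → slack +1.890/-1.800; half-tol=0.335, Σhalf²=0.579525
  -H: nom -38.400 → Σnom=31.820; wc +0.420/-0.082 → slack +2.310/-1.882; half-tol=0.251, Σhalf²=0.642526
Nominal = 31.820. Worst-case = [31.820 - 1.882, 31.820 + 2.310] = [29.938, 34.130]. RSS = √0.642526 = 0.802.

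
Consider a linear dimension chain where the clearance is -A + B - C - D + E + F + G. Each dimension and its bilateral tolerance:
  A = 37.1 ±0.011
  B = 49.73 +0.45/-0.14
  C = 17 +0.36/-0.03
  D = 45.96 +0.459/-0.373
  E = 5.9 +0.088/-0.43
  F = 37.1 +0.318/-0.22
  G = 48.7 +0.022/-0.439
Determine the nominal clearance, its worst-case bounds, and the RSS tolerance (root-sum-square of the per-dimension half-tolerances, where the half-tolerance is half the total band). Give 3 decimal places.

nominal=41.370 wc=[39.311,42.662] rss=0.701

Stack each dimension's contribution:
  -A: nom -37.100 → Σnom=-37.100; wc +0.011/-0.011 → slack +0.011/-0.011; half-tol=0.011, Σhalf²=0.000121
  +B: nom +49.730 → Σnom=12.630; wc +0.450/-0.140 → slack +0.461/-0.151; half-tol=0.295, Σhalf²=0.087146
  -C: nom -17.000 → Σnom=-4.370; wc +0.030/-0.360 → slack +0.491/-0.511; half-tol=0.195, Σhalf²=0.125171
  -D: nom -45.960 → Σnom=-50.330; wc +0.373/-0.459 → slack +0.864/-0.970; half-tol=0.416, Σhalf²=0.298227
  +E: nom +5.900 → Σnom=-44.430; wc +0.088/-0.430 → slack +0.952/-1.400; half-tol=0.259, Σhalf²=0.365308
  +F: nom +37.100 → Σnom=-7.330; wc +0.318/-0.220 → slack +1.270/-1.620; half-tol=0.269, Σhalf²=0.437669
  +G: nom +48.700 → Σnom=41.370; wc +0.022/-0.439 → slack +1.292/-2.059; half-tol=0.231, Σhalf²=0.490799
Nominal = 41.370. Worst-case = [41.370 - 2.059, 41.370 + 1.292] = [39.311, 42.662]. RSS = √0.490799 = 0.701.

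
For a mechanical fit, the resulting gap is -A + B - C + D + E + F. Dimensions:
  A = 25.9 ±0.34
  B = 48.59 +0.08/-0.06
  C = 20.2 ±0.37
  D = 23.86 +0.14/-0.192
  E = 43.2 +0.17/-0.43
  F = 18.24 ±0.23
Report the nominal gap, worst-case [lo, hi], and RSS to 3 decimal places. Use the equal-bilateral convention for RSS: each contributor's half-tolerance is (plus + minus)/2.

Stack each dimension's contribution:
  -A: nom -25.900 → Σnom=-25.900; wc +0.340/-0.340 → slack +0.340/-0.340; half-tol=0.340, Σhalf²=0.115600
  +B: nom +48.590 → Σnom=22.690; wc +0.080/-0.060 → slack +0.420/-0.400; half-tol=0.070, Σhalf²=0.120500
  -C: nom -20.200 → Σnom=2.490; wc +0.370/-0.370 → slack +0.790/-0.770; half-tol=0.370, Σhalf²=0.257400
  +D: nom +23.860 → Σnom=26.350; wc +0.140/-0.192 → slack +0.930/-0.962; half-tol=0.166, Σhalf²=0.284956
  +E: nom +43.200 → Σnom=69.550; wc +0.170/-0.430 → slack +1.100/-1.392; half-tol=0.300, Σhalf²=0.374956
  +F: nom +18.240 → Σnom=87.790; wc +0.230/-0.230 → slack +1.330/-1.622; half-tol=0.230, Σhalf²=0.427856
Nominal = 87.790. Worst-case = [87.790 - 1.622, 87.790 + 1.330] = [86.168, 89.120]. RSS = √0.427856 = 0.654.

nominal=87.790 wc=[86.168,89.120] rss=0.654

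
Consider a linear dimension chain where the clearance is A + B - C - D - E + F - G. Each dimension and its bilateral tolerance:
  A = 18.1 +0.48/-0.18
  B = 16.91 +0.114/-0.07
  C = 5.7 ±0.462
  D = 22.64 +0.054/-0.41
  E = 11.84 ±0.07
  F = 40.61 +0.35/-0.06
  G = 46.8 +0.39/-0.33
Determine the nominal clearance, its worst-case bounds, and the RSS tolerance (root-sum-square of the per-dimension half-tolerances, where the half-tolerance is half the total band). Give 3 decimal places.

Stack each dimension's contribution:
  +A: nom +18.100 → Σnom=18.100; wc +0.480/-0.180 → slack +0.480/-0.180; half-tol=0.330, Σhalf²=0.108900
  +B: nom +16.910 → Σnom=35.010; wc +0.114/-0.070 → slack +0.594/-0.250; half-tol=0.092, Σhalf²=0.117364
  -C: nom -5.700 → Σnom=29.310; wc +0.462/-0.462 → slack +1.056/-0.712; half-tol=0.462, Σhalf²=0.330808
  -D: nom -22.640 → Σnom=6.670; wc +0.410/-0.054 → slack +1.466/-0.766; half-tol=0.232, Σhalf²=0.384632
  -E: nom -11.840 → Σnom=-5.170; wc +0.070/-0.070 → slack +1.536/-0.836; half-tol=0.070, Σhalf²=0.389532
  +F: nom +40.610 → Σnom=35.440; wc +0.350/-0.060 → slack +1.886/-0.896; half-tol=0.205, Σhalf²=0.431557
  -G: nom -46.800 → Σnom=-11.360; wc +0.330/-0.390 → slack +2.216/-1.286; half-tol=0.360, Σhalf²=0.561157
Nominal = -11.360. Worst-case = [-11.360 - 1.286, -11.360 + 2.216] = [-12.646, -9.144]. RSS = √0.561157 = 0.749.

nominal=-11.360 wc=[-12.646,-9.144] rss=0.749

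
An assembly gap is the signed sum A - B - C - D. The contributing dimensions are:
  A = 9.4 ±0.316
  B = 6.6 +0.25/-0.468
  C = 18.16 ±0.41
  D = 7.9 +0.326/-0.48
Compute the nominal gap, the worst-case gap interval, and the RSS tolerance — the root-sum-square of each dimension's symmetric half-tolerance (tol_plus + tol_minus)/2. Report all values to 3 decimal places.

nominal=-23.260 wc=[-24.562,-21.586] rss=0.748

Stack each dimension's contribution:
  +A: nom +9.400 → Σnom=9.400; wc +0.316/-0.316 → slack +0.316/-0.316; half-tol=0.316, Σhalf²=0.099856
  -B: nom -6.600 → Σnom=2.800; wc +0.468/-0.250 → slack +0.784/-0.566; half-tol=0.359, Σhalf²=0.228737
  -C: nom -18.160 → Σnom=-15.360; wc +0.410/-0.410 → slack +1.194/-0.976; half-tol=0.410, Σhalf²=0.396837
  -D: nom -7.900 → Σnom=-23.260; wc +0.480/-0.326 → slack +1.674/-1.302; half-tol=0.403, Σhalf²=0.559246
Nominal = -23.260. Worst-case = [-23.260 - 1.302, -23.260 + 1.674] = [-24.562, -21.586]. RSS = √0.559246 = 0.748.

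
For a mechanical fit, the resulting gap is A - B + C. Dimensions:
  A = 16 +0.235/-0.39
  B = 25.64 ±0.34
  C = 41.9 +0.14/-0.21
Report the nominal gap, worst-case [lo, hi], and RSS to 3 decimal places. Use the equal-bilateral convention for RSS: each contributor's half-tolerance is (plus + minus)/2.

Stack each dimension's contribution:
  +A: nom +16.000 → Σnom=16.000; wc +0.235/-0.390 → slack +0.235/-0.390; half-tol=0.312, Σhalf²=0.097656
  -B: nom -25.640 → Σnom=-9.640; wc +0.340/-0.340 → slack +0.575/-0.730; half-tol=0.340, Σhalf²=0.213256
  +C: nom +41.900 → Σnom=32.260; wc +0.140/-0.210 → slack +0.715/-0.940; half-tol=0.175, Σhalf²=0.243881
Nominal = 32.260. Worst-case = [32.260 - 0.940, 32.260 + 0.715] = [31.320, 32.975]. RSS = √0.243881 = 0.494.

nominal=32.260 wc=[31.320,32.975] rss=0.494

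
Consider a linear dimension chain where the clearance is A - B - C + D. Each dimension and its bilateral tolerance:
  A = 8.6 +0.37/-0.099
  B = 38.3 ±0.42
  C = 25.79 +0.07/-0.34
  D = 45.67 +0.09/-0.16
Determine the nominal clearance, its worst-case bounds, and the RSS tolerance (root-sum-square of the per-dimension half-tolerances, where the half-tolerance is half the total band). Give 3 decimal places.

Stack each dimension's contribution:
  +A: nom +8.600 → Σnom=8.600; wc +0.370/-0.099 → slack +0.370/-0.099; half-tol=0.234, Σhalf²=0.054990
  -B: nom -38.300 → Σnom=-29.700; wc +0.420/-0.420 → slack +0.790/-0.519; half-tol=0.420, Σhalf²=0.231390
  -C: nom -25.790 → Σnom=-55.490; wc +0.340/-0.070 → slack +1.130/-0.589; half-tol=0.205, Σhalf²=0.273415
  +D: nom +45.670 → Σnom=-9.820; wc +0.090/-0.160 → slack +1.220/-0.749; half-tol=0.125, Σhalf²=0.289040
Nominal = -9.820. Worst-case = [-9.820 - 0.749, -9.820 + 1.220] = [-10.569, -8.600]. RSS = √0.289040 = 0.538.

nominal=-9.820 wc=[-10.569,-8.600] rss=0.538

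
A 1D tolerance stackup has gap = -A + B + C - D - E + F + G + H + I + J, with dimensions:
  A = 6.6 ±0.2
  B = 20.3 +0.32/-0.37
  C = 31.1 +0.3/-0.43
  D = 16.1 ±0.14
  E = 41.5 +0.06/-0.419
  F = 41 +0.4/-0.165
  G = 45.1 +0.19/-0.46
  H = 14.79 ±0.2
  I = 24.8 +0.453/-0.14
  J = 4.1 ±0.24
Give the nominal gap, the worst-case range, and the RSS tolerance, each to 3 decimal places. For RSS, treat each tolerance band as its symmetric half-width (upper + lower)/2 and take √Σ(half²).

nominal=116.990 wc=[114.585,119.852] rss=0.860

Stack each dimension's contribution:
  -A: nom -6.600 → Σnom=-6.600; wc +0.200/-0.200 → slack +0.200/-0.200; half-tol=0.200, Σhalf²=0.040000
  +B: nom +20.300 → Σnom=13.700; wc +0.320/-0.370 → slack +0.520/-0.570; half-tol=0.345, Σhalf²=0.159025
  +C: nom +31.100 → Σnom=44.800; wc +0.300/-0.430 → slack +0.820/-1.000; half-tol=0.365, Σhalf²=0.292250
  -D: nom -16.100 → Σnom=28.700; wc +0.140/-0.140 → slack +0.960/-1.140; half-tol=0.140, Σhalf²=0.311850
  -E: nom -41.500 → Σnom=-12.800; wc +0.419/-0.060 → slack +1.379/-1.200; half-tol=0.239, Σhalf²=0.369210
  +F: nom +41.000 → Σnom=28.200; wc +0.400/-0.165 → slack +1.779/-1.365; half-tol=0.283, Σhalf²=0.449016
  +G: nom +45.100 → Σnom=73.300; wc +0.190/-0.460 → slack +1.969/-1.825; half-tol=0.325, Σhalf²=0.554642
  +H: nom +14.790 → Σnom=88.090; wc +0.200/-0.200 → slack +2.169/-2.025; half-tol=0.200, Σhalf²=0.594642
  +I: nom +24.800 → Σnom=112.890; wc +0.453/-0.140 → slack +2.622/-2.165; half-tol=0.296, Σhalf²=0.682554
  +J: nom +4.100 → Σnom=116.990; wc +0.240/-0.240 → slack +2.862/-2.405; half-tol=0.240, Σhalf²=0.740154
Nominal = 116.990. Worst-case = [116.990 - 2.405, 116.990 + 2.862] = [114.585, 119.852]. RSS = √0.740154 = 0.860.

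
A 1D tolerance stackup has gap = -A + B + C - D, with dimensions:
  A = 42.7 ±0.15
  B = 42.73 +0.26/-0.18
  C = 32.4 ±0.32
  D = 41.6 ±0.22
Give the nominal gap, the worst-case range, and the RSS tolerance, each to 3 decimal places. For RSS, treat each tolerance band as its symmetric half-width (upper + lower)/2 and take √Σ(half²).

nominal=-9.170 wc=[-10.040,-8.220] rss=0.471

Stack each dimension's contribution:
  -A: nom -42.700 → Σnom=-42.700; wc +0.150/-0.150 → slack +0.150/-0.150; half-tol=0.150, Σhalf²=0.022500
  +B: nom +42.730 → Σnom=0.030; wc +0.260/-0.180 → slack +0.410/-0.330; half-tol=0.220, Σhalf²=0.070900
  +C: nom +32.400 → Σnom=32.430; wc +0.320/-0.320 → slack +0.730/-0.650; half-tol=0.320, Σhalf²=0.173300
  -D: nom -41.600 → Σnom=-9.170; wc +0.220/-0.220 → slack +0.950/-0.870; half-tol=0.220, Σhalf²=0.221700
Nominal = -9.170. Worst-case = [-9.170 - 0.870, -9.170 + 0.950] = [-10.040, -8.220]. RSS = √0.221700 = 0.471.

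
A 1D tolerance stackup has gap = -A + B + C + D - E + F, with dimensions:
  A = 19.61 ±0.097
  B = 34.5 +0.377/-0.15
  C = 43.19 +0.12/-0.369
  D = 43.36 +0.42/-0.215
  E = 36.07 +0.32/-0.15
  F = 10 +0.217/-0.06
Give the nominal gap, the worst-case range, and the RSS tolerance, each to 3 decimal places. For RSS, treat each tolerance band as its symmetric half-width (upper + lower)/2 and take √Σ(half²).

nominal=75.370 wc=[74.159,76.751] rss=0.560

Stack each dimension's contribution:
  -A: nom -19.610 → Σnom=-19.610; wc +0.097/-0.097 → slack +0.097/-0.097; half-tol=0.097, Σhalf²=0.009409
  +B: nom +34.500 → Σnom=14.890; wc +0.377/-0.150 → slack +0.474/-0.247; half-tol=0.264, Σhalf²=0.078841
  +C: nom +43.190 → Σnom=58.080; wc +0.120/-0.369 → slack +0.594/-0.616; half-tol=0.244, Σhalf²=0.138622
  +D: nom +43.360 → Σnom=101.440; wc +0.420/-0.215 → slack +1.014/-0.831; half-tol=0.318, Σhalf²=0.239428
  -E: nom -36.070 → Σnom=65.370; wc +0.150/-0.320 → slack +1.164/-1.151; half-tol=0.235, Σhalf²=0.294653
  +F: nom +10.000 → Σnom=75.370; wc +0.217/-0.060 → slack +1.381/-1.211; half-tol=0.139, Σhalf²=0.313835
Nominal = 75.370. Worst-case = [75.370 - 1.211, 75.370 + 1.381] = [74.159, 76.751]. RSS = √0.313835 = 0.560.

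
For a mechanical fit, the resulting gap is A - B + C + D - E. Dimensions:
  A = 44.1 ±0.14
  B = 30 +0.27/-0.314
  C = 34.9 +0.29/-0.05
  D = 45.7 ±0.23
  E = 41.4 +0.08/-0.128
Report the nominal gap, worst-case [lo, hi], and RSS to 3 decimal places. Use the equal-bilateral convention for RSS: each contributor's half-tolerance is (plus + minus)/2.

Stack each dimension's contribution:
  +A: nom +44.100 → Σnom=44.100; wc +0.140/-0.140 → slack +0.140/-0.140; half-tol=0.140, Σhalf²=0.019600
  -B: nom -30.000 → Σnom=14.100; wc +0.314/-0.270 → slack +0.454/-0.410; half-tol=0.292, Σhalf²=0.104864
  +C: nom +34.900 → Σnom=49.000; wc +0.290/-0.050 → slack +0.744/-0.460; half-tol=0.170, Σhalf²=0.133764
  +D: nom +45.700 → Σnom=94.700; wc +0.230/-0.230 → slack +0.974/-0.690; half-tol=0.230, Σhalf²=0.186664
  -E: nom -41.400 → Σnom=53.300; wc +0.128/-0.080 → slack +1.102/-0.770; half-tol=0.104, Σhalf²=0.197480
Nominal = 53.300. Worst-case = [53.300 - 0.770, 53.300 + 1.102] = [52.530, 54.402]. RSS = √0.197480 = 0.444.

nominal=53.300 wc=[52.530,54.402] rss=0.444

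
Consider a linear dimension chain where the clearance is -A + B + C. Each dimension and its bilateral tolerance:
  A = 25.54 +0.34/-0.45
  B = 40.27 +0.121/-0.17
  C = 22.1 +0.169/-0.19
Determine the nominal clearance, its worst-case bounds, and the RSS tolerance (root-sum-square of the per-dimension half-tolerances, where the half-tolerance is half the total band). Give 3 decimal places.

Stack each dimension's contribution:
  -A: nom -25.540 → Σnom=-25.540; wc +0.450/-0.340 → slack +0.450/-0.340; half-tol=0.395, Σhalf²=0.156025
  +B: nom +40.270 → Σnom=14.730; wc +0.121/-0.170 → slack +0.571/-0.510; half-tol=0.146, Σhalf²=0.177195
  +C: nom +22.100 → Σnom=36.830; wc +0.169/-0.190 → slack +0.740/-0.700; half-tol=0.179, Σhalf²=0.209416
Nominal = 36.830. Worst-case = [36.830 - 0.700, 36.830 + 0.740] = [36.130, 37.570]. RSS = √0.209416 = 0.458.

nominal=36.830 wc=[36.130,37.570] rss=0.458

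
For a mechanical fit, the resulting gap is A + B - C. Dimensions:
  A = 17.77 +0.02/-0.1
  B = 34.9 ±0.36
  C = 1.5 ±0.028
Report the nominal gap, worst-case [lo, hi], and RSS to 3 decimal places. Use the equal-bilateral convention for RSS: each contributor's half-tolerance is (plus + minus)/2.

Stack each dimension's contribution:
  +A: nom +17.770 → Σnom=17.770; wc +0.020/-0.100 → slack +0.020/-0.100; half-tol=0.060, Σhalf²=0.003600
  +B: nom +34.900 → Σnom=52.670; wc +0.360/-0.360 → slack +0.380/-0.460; half-tol=0.360, Σhalf²=0.133200
  -C: nom -1.500 → Σnom=51.170; wc +0.028/-0.028 → slack +0.408/-0.488; half-tol=0.028, Σhalf²=0.133984
Nominal = 51.170. Worst-case = [51.170 - 0.488, 51.170 + 0.408] = [50.682, 51.578]. RSS = √0.133984 = 0.366.

nominal=51.170 wc=[50.682,51.578] rss=0.366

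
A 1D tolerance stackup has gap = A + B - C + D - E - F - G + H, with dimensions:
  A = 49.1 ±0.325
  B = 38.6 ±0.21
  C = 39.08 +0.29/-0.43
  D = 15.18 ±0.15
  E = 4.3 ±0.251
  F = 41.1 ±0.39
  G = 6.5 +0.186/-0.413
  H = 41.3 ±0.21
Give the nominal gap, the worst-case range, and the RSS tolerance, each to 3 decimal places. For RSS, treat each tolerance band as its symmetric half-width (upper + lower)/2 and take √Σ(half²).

nominal=53.200 wc=[51.188,55.579] rss=0.807

Stack each dimension's contribution:
  +A: nom +49.100 → Σnom=49.100; wc +0.325/-0.325 → slack +0.325/-0.325; half-tol=0.325, Σhalf²=0.105625
  +B: nom +38.600 → Σnom=87.700; wc +0.210/-0.210 → slack +0.535/-0.535; half-tol=0.210, Σhalf²=0.149725
  -C: nom -39.080 → Σnom=48.620; wc +0.430/-0.290 → slack +0.965/-0.825; half-tol=0.360, Σhalf²=0.279325
  +D: nom +15.180 → Σnom=63.800; wc +0.150/-0.150 → slack +1.115/-0.975; half-tol=0.150, Σhalf²=0.301825
  -E: nom -4.300 → Σnom=59.500; wc +0.251/-0.251 → slack +1.366/-1.226; half-tol=0.251, Σhalf²=0.364826
  -F: nom -41.100 → Σnom=18.400; wc +0.390/-0.390 → slack +1.756/-1.616; half-tol=0.390, Σhalf²=0.516926
  -G: nom -6.500 → Σnom=11.900; wc +0.413/-0.186 → slack +2.169/-1.802; half-tol=0.299, Σhalf²=0.606626
  +H: nom +41.300 → Σnom=53.200; wc +0.210/-0.210 → slack +2.379/-2.012; half-tol=0.210, Σhalf²=0.650726
Nominal = 53.200. Worst-case = [53.200 - 2.012, 53.200 + 2.379] = [51.188, 55.579]. RSS = √0.650726 = 0.807.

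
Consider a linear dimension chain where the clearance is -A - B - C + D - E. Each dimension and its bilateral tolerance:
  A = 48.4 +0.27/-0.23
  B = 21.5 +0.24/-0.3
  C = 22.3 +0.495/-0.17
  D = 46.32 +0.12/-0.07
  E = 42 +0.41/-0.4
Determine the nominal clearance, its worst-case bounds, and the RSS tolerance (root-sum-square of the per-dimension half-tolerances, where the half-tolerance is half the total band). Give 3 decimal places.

Stack each dimension's contribution:
  -A: nom -48.400 → Σnom=-48.400; wc +0.230/-0.270 → slack +0.230/-0.270; half-tol=0.250, Σhalf²=0.062500
  -B: nom -21.500 → Σnom=-69.900; wc +0.300/-0.240 → slack +0.530/-0.510; half-tol=0.270, Σhalf²=0.135400
  -C: nom -22.300 → Σnom=-92.200; wc +0.170/-0.495 → slack +0.700/-1.005; half-tol=0.333, Σhalf²=0.245956
  +D: nom +46.320 → Σnom=-45.880; wc +0.120/-0.070 → slack +0.820/-1.075; half-tol=0.095, Σhalf²=0.254981
  -E: nom -42.000 → Σnom=-87.880; wc +0.400/-0.410 → slack +1.220/-1.485; half-tol=0.405, Σhalf²=0.419006
Nominal = -87.880. Worst-case = [-87.880 - 1.485, -87.880 + 1.220] = [-89.365, -86.660]. RSS = √0.419006 = 0.647.

nominal=-87.880 wc=[-89.365,-86.660] rss=0.647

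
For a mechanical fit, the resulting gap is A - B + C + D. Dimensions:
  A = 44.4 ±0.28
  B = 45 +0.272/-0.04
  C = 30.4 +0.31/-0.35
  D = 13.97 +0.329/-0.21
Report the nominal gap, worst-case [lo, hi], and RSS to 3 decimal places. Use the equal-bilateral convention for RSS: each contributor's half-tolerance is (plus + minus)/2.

Stack each dimension's contribution:
  +A: nom +44.400 → Σnom=44.400; wc +0.280/-0.280 → slack +0.280/-0.280; half-tol=0.280, Σhalf²=0.078400
  -B: nom -45.000 → Σnom=-0.600; wc +0.040/-0.272 → slack +0.320/-0.552; half-tol=0.156, Σhalf²=0.102736
  +C: nom +30.400 → Σnom=29.800; wc +0.310/-0.350 → slack +0.630/-0.902; half-tol=0.330, Σhalf²=0.211636
  +D: nom +13.970 → Σnom=43.770; wc +0.329/-0.210 → slack +0.959/-1.112; half-tol=0.270, Σhalf²=0.284266
Nominal = 43.770. Worst-case = [43.770 - 1.112, 43.770 + 0.959] = [42.658, 44.729]. RSS = √0.284266 = 0.533.

nominal=43.770 wc=[42.658,44.729] rss=0.533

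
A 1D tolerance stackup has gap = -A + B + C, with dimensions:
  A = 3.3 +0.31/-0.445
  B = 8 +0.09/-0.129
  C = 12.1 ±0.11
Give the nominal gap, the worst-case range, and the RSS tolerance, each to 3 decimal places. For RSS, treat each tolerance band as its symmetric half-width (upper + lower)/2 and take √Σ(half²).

nominal=16.800 wc=[16.251,17.445] rss=0.408

Stack each dimension's contribution:
  -A: nom -3.300 → Σnom=-3.300; wc +0.445/-0.310 → slack +0.445/-0.310; half-tol=0.378, Σhalf²=0.142506
  +B: nom +8.000 → Σnom=4.700; wc +0.090/-0.129 → slack +0.535/-0.439; half-tol=0.110, Σhalf²=0.154497
  +C: nom +12.100 → Σnom=16.800; wc +0.110/-0.110 → slack +0.645/-0.549; half-tol=0.110, Σhalf²=0.166597
Nominal = 16.800. Worst-case = [16.800 - 0.549, 16.800 + 0.645] = [16.251, 17.445]. RSS = √0.166597 = 0.408.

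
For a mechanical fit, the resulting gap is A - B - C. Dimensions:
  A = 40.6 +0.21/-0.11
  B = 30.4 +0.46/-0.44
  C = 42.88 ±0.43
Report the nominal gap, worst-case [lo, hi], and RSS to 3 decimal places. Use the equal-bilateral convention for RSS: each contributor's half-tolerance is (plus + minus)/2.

Stack each dimension's contribution:
  +A: nom +40.600 → Σnom=40.600; wc +0.210/-0.110 → slack +0.210/-0.110; half-tol=0.160, Σhalf²=0.025600
  -B: nom -30.400 → Σnom=10.200; wc +0.440/-0.460 → slack +0.650/-0.570; half-tol=0.450, Σhalf²=0.228100
  -C: nom -42.880 → Σnom=-32.680; wc +0.430/-0.430 → slack +1.080/-1.000; half-tol=0.430, Σhalf²=0.413000
Nominal = -32.680. Worst-case = [-32.680 - 1.000, -32.680 + 1.080] = [-33.680, -31.600]. RSS = √0.413000 = 0.643.

nominal=-32.680 wc=[-33.680,-31.600] rss=0.643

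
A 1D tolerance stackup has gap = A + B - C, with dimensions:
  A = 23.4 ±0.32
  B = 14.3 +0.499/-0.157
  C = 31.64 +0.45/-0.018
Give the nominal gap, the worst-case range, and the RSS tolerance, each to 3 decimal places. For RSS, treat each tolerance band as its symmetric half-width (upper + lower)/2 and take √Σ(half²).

Stack each dimension's contribution:
  +A: nom +23.400 → Σnom=23.400; wc +0.320/-0.320 → slack +0.320/-0.320; half-tol=0.320, Σhalf²=0.102400
  +B: nom +14.300 → Σnom=37.700; wc +0.499/-0.157 → slack +0.819/-0.477; half-tol=0.328, Σhalf²=0.209984
  -C: nom -31.640 → Σnom=6.060; wc +0.018/-0.450 → slack +0.837/-0.927; half-tol=0.234, Σhalf²=0.264740
Nominal = 6.060. Worst-case = [6.060 - 0.927, 6.060 + 0.837] = [5.133, 6.897]. RSS = √0.264740 = 0.515.

nominal=6.060 wc=[5.133,6.897] rss=0.515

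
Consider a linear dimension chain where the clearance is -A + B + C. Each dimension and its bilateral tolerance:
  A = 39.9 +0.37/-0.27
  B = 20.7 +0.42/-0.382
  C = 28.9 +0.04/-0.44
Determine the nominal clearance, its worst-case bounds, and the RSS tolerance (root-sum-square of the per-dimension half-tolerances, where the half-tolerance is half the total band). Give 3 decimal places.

nominal=9.700 wc=[8.508,10.430] rss=0.566

Stack each dimension's contribution:
  -A: nom -39.900 → Σnom=-39.900; wc +0.270/-0.370 → slack +0.270/-0.370; half-tol=0.320, Σhalf²=0.102400
  +B: nom +20.700 → Σnom=-19.200; wc +0.420/-0.382 → slack +0.690/-0.752; half-tol=0.401, Σhalf²=0.263201
  +C: nom +28.900 → Σnom=9.700; wc +0.040/-0.440 → slack +0.730/-1.192; half-tol=0.240, Σhalf²=0.320801
Nominal = 9.700. Worst-case = [9.700 - 1.192, 9.700 + 0.730] = [8.508, 10.430]. RSS = √0.320801 = 0.566.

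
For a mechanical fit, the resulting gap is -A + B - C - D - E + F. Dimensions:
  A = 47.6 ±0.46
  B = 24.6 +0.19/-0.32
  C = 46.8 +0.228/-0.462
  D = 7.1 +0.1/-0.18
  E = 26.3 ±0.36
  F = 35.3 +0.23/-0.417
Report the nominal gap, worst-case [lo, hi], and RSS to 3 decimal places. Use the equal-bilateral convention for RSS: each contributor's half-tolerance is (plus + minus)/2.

nominal=-67.900 wc=[-69.785,-66.018] rss=0.806

Stack each dimension's contribution:
  -A: nom -47.600 → Σnom=-47.600; wc +0.460/-0.460 → slack +0.460/-0.460; half-tol=0.460, Σhalf²=0.211600
  +B: nom +24.600 → Σnom=-23.000; wc +0.190/-0.320 → slack +0.650/-0.780; half-tol=0.255, Σhalf²=0.276625
  -C: nom -46.800 → Σnom=-69.800; wc +0.462/-0.228 → slack +1.112/-1.008; half-tol=0.345, Σhalf²=0.395650
  -D: nom -7.100 → Σnom=-76.900; wc +0.180/-0.100 → slack +1.292/-1.108; half-tol=0.140, Σhalf²=0.415250
  -E: nom -26.300 → Σnom=-103.200; wc +0.360/-0.360 → slack +1.652/-1.468; half-tol=0.360, Σhalf²=0.544850
  +F: nom +35.300 → Σnom=-67.900; wc +0.230/-0.417 → slack +1.882/-1.885; half-tol=0.324, Σhalf²=0.649502
Nominal = -67.900. Worst-case = [-67.900 - 1.885, -67.900 + 1.882] = [-69.785, -66.018]. RSS = √0.649502 = 0.806.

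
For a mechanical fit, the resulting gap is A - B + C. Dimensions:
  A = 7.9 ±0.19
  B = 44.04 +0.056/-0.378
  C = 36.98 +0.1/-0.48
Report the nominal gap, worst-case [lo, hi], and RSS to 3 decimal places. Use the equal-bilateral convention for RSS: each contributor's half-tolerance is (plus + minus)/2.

Stack each dimension's contribution:
  +A: nom +7.900 → Σnom=7.900; wc +0.190/-0.190 → slack +0.190/-0.190; half-tol=0.190, Σhalf²=0.036100
  -B: nom -44.040 → Σnom=-36.140; wc +0.378/-0.056 → slack +0.568/-0.246; half-tol=0.217, Σhalf²=0.083189
  +C: nom +36.980 → Σnom=0.840; wc +0.100/-0.480 → slack +0.668/-0.726; half-tol=0.290, Σhalf²=0.167289
Nominal = 0.840. Worst-case = [0.840 - 0.726, 0.840 + 0.668] = [0.114, 1.508]. RSS = √0.167289 = 0.409.

nominal=0.840 wc=[0.114,1.508] rss=0.409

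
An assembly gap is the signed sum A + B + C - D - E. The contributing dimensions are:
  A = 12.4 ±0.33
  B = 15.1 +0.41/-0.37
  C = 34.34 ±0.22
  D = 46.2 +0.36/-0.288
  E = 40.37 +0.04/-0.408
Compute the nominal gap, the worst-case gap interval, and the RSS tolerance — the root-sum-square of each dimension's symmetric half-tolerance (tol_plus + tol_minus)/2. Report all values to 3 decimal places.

Stack each dimension's contribution:
  +A: nom +12.400 → Σnom=12.400; wc +0.330/-0.330 → slack +0.330/-0.330; half-tol=0.330, Σhalf²=0.108900
  +B: nom +15.100 → Σnom=27.500; wc +0.410/-0.370 → slack +0.740/-0.700; half-tol=0.390, Σhalf²=0.261000
  +C: nom +34.340 → Σnom=61.840; wc +0.220/-0.220 → slack +0.960/-0.920; half-tol=0.220, Σhalf²=0.309400
  -D: nom -46.200 → Σnom=15.640; wc +0.288/-0.360 → slack +1.248/-1.280; half-tol=0.324, Σhalf²=0.414376
  -E: nom -40.370 → Σnom=-24.730; wc +0.408/-0.040 → slack +1.656/-1.320; half-tol=0.224, Σhalf²=0.464552
Nominal = -24.730. Worst-case = [-24.730 - 1.320, -24.730 + 1.656] = [-26.050, -23.074]. RSS = √0.464552 = 0.682.

nominal=-24.730 wc=[-26.050,-23.074] rss=0.682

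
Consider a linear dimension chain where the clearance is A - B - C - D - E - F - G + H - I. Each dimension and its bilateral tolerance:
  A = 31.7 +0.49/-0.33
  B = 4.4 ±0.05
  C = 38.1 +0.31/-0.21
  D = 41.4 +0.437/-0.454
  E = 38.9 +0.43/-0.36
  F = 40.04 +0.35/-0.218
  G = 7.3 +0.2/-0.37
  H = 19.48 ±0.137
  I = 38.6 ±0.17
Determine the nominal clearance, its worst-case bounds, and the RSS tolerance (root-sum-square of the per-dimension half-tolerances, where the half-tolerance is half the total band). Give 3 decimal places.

nominal=-157.560 wc=[-159.974,-155.101] rss=0.896

Stack each dimension's contribution:
  +A: nom +31.700 → Σnom=31.700; wc +0.490/-0.330 → slack +0.490/-0.330; half-tol=0.410, Σhalf²=0.168100
  -B: nom -4.400 → Σnom=27.300; wc +0.050/-0.050 → slack +0.540/-0.380; half-tol=0.050, Σhalf²=0.170600
  -C: nom -38.100 → Σnom=-10.800; wc +0.210/-0.310 → slack +0.750/-0.690; half-tol=0.260, Σhalf²=0.238200
  -D: nom -41.400 → Σnom=-52.200; wc +0.454/-0.437 → slack +1.204/-1.127; half-tol=0.446, Σhalf²=0.436670
  -E: nom -38.900 → Σnom=-91.100; wc +0.360/-0.430 → slack +1.564/-1.557; half-tol=0.395, Σhalf²=0.592695
  -F: nom -40.040 → Σnom=-131.140; wc +0.218/-0.350 → slack +1.782/-1.907; half-tol=0.284, Σhalf²=0.673351
  -G: nom -7.300 → Σnom=-138.440; wc +0.370/-0.200 → slack +2.152/-2.107; half-tol=0.285, Σhalf²=0.754576
  +H: nom +19.480 → Σnom=-118.960; wc +0.137/-0.137 → slack +2.289/-2.244; half-tol=0.137, Σhalf²=0.773345
  -I: nom -38.600 → Σnom=-157.560; wc +0.170/-0.170 → slack +2.459/-2.414; half-tol=0.170, Σhalf²=0.802245
Nominal = -157.560. Worst-case = [-157.560 - 2.414, -157.560 + 2.459] = [-159.974, -155.101]. RSS = √0.802245 = 0.896.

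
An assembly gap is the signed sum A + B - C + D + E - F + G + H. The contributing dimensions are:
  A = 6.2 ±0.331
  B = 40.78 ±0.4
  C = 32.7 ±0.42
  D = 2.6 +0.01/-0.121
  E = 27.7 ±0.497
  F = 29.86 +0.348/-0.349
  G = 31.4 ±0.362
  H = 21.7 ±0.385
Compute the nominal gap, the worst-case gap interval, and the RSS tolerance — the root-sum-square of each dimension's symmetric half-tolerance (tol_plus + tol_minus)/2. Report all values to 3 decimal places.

nominal=67.820 wc=[64.956,70.574] rss=1.048

Stack each dimension's contribution:
  +A: nom +6.200 → Σnom=6.200; wc +0.331/-0.331 → slack +0.331/-0.331; half-tol=0.331, Σhalf²=0.109561
  +B: nom +40.780 → Σnom=46.980; wc +0.400/-0.400 → slack +0.731/-0.731; half-tol=0.400, Σhalf²=0.269561
  -C: nom -32.700 → Σnom=14.280; wc +0.420/-0.420 → slack +1.151/-1.151; half-tol=0.420, Σhalf²=0.445961
  +D: nom +2.600 → Σnom=16.880; wc +0.010/-0.121 → slack +1.161/-1.272; half-tol=0.066, Σhalf²=0.450251
  +E: nom +27.700 → Σnom=44.580; wc +0.497/-0.497 → slack +1.658/-1.769; half-tol=0.497, Σhalf²=0.697260
  -F: nom -29.860 → Σnom=14.720; wc +0.349/-0.348 → slack +2.007/-2.117; half-tol=0.348, Σhalf²=0.818712
  +G: nom +31.400 → Σnom=46.120; wc +0.362/-0.362 → slack +2.369/-2.479; half-tol=0.362, Σhalf²=0.949756
  +H: nom +21.700 → Σnom=67.820; wc +0.385/-0.385 → slack +2.754/-2.864; half-tol=0.385, Σhalf²=1.097981
Nominal = 67.820. Worst-case = [67.820 - 2.864, 67.820 + 2.754] = [64.956, 70.574]. RSS = √1.097981 = 1.048.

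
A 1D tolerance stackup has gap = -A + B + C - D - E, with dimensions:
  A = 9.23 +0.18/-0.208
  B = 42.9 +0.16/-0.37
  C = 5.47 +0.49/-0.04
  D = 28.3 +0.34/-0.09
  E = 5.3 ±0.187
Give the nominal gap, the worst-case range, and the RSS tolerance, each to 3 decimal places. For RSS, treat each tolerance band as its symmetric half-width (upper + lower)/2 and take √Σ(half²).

nominal=5.540 wc=[4.423,6.675] rss=0.509

Stack each dimension's contribution:
  -A: nom -9.230 → Σnom=-9.230; wc +0.208/-0.180 → slack +0.208/-0.180; half-tol=0.194, Σhalf²=0.037636
  +B: nom +42.900 → Σnom=33.670; wc +0.160/-0.370 → slack +0.368/-0.550; half-tol=0.265, Σhalf²=0.107861
  +C: nom +5.470 → Σnom=39.140; wc +0.490/-0.040 → slack +0.858/-0.590; half-tol=0.265, Σhalf²=0.178086
  -D: nom -28.300 → Σnom=10.840; wc +0.090/-0.340 → slack +0.948/-0.930; half-tol=0.215, Σhalf²=0.224311
  -E: nom -5.300 → Σnom=5.540; wc +0.187/-0.187 → slack +1.135/-1.117; half-tol=0.187, Σhalf²=0.259280
Nominal = 5.540. Worst-case = [5.540 - 1.117, 5.540 + 1.135] = [4.423, 6.675]. RSS = √0.259280 = 0.509.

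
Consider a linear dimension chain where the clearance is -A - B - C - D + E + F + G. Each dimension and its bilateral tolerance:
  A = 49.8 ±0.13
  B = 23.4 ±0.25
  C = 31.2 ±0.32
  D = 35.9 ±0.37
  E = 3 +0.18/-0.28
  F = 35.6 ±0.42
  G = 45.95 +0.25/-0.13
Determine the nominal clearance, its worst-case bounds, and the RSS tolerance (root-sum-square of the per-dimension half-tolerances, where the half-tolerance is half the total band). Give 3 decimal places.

Stack each dimension's contribution:
  -A: nom -49.800 → Σnom=-49.800; wc +0.130/-0.130 → slack +0.130/-0.130; half-tol=0.130, Σhalf²=0.016900
  -B: nom -23.400 → Σnom=-73.200; wc +0.250/-0.250 → slack +0.380/-0.380; half-tol=0.250, Σhalf²=0.079400
  -C: nom -31.200 → Σnom=-104.400; wc +0.320/-0.320 → slack +0.700/-0.700; half-tol=0.320, Σhalf²=0.181800
  -D: nom -35.900 → Σnom=-140.300; wc +0.370/-0.370 → slack +1.070/-1.070; half-tol=0.370, Σhalf²=0.318700
  +E: nom +3.000 → Σnom=-137.300; wc +0.180/-0.280 → slack +1.250/-1.350; half-tol=0.230, Σhalf²=0.371600
  +F: nom +35.600 → Σnom=-101.700; wc +0.420/-0.420 → slack +1.670/-1.770; half-tol=0.420, Σhalf²=0.548000
  +G: nom +45.950 → Σnom=-55.750; wc +0.250/-0.130 → slack +1.920/-1.900; half-tol=0.190, Σhalf²=0.584100
Nominal = -55.750. Worst-case = [-55.750 - 1.900, -55.750 + 1.920] = [-57.650, -53.830]. RSS = √0.584100 = 0.764.

nominal=-55.750 wc=[-57.650,-53.830] rss=0.764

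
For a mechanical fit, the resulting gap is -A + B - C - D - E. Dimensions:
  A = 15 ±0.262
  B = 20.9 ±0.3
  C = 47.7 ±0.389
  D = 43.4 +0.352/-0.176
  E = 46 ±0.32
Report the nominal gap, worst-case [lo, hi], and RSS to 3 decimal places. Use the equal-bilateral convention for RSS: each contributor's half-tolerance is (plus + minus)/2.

nominal=-131.200 wc=[-132.823,-129.753] rss=0.694

Stack each dimension's contribution:
  -A: nom -15.000 → Σnom=-15.000; wc +0.262/-0.262 → slack +0.262/-0.262; half-tol=0.262, Σhalf²=0.068644
  +B: nom +20.900 → Σnom=5.900; wc +0.300/-0.300 → slack +0.562/-0.562; half-tol=0.300, Σhalf²=0.158644
  -C: nom -47.700 → Σnom=-41.800; wc +0.389/-0.389 → slack +0.951/-0.951; half-tol=0.389, Σhalf²=0.309965
  -D: nom -43.400 → Σnom=-85.200; wc +0.176/-0.352 → slack +1.127/-1.303; half-tol=0.264, Σhalf²=0.379661
  -E: nom -46.000 → Σnom=-131.200; wc +0.320/-0.320 → slack +1.447/-1.623; half-tol=0.320, Σhalf²=0.482061
Nominal = -131.200. Worst-case = [-131.200 - 1.623, -131.200 + 1.447] = [-132.823, -129.753]. RSS = √0.482061 = 0.694.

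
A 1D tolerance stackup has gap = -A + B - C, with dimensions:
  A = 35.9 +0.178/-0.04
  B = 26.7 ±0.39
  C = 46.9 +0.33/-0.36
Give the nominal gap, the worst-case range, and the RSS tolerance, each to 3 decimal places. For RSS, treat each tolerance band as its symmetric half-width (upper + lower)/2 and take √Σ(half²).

nominal=-56.100 wc=[-56.998,-55.310] rss=0.532

Stack each dimension's contribution:
  -A: nom -35.900 → Σnom=-35.900; wc +0.040/-0.178 → slack +0.040/-0.178; half-tol=0.109, Σhalf²=0.011881
  +B: nom +26.700 → Σnom=-9.200; wc +0.390/-0.390 → slack +0.430/-0.568; half-tol=0.390, Σhalf²=0.163981
  -C: nom -46.900 → Σnom=-56.100; wc +0.360/-0.330 → slack +0.790/-0.898; half-tol=0.345, Σhalf²=0.283006
Nominal = -56.100. Worst-case = [-56.100 - 0.898, -56.100 + 0.790] = [-56.998, -55.310]. RSS = √0.283006 = 0.532.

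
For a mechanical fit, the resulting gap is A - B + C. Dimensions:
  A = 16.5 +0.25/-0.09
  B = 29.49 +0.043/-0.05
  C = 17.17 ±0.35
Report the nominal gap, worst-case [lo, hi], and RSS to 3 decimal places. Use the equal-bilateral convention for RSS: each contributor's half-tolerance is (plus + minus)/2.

Stack each dimension's contribution:
  +A: nom +16.500 → Σnom=16.500; wc +0.250/-0.090 → slack +0.250/-0.090; half-tol=0.170, Σhalf²=0.028900
  -B: nom -29.490 → Σnom=-12.990; wc +0.050/-0.043 → slack +0.300/-0.133; half-tol=0.046, Σhalf²=0.031062
  +C: nom +17.170 → Σnom=4.180; wc +0.350/-0.350 → slack +0.650/-0.483; half-tol=0.350, Σhalf²=0.153562
Nominal = 4.180. Worst-case = [4.180 - 0.483, 4.180 + 0.650] = [3.697, 4.830]. RSS = √0.153562 = 0.392.

nominal=4.180 wc=[3.697,4.830] rss=0.392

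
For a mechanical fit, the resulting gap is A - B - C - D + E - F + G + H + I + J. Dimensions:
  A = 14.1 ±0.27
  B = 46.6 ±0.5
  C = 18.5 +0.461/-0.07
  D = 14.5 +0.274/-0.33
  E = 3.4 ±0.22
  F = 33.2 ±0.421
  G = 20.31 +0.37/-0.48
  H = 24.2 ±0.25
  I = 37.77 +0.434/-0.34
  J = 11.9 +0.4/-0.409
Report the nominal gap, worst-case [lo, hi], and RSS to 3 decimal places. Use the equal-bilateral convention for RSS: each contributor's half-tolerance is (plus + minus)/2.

nominal=-1.120 wc=[-4.745,2.145] rss=1.125

Stack each dimension's contribution:
  +A: nom +14.100 → Σnom=14.100; wc +0.270/-0.270 → slack +0.270/-0.270; half-tol=0.270, Σhalf²=0.072900
  -B: nom -46.600 → Σnom=-32.500; wc +0.500/-0.500 → slack +0.770/-0.770; half-tol=0.500, Σhalf²=0.322900
  -C: nom -18.500 → Σnom=-51.000; wc +0.070/-0.461 → slack +0.840/-1.231; half-tol=0.266, Σhalf²=0.393390
  -D: nom -14.500 → Σnom=-65.500; wc +0.330/-0.274 → slack +1.170/-1.505; half-tol=0.302, Σhalf²=0.484594
  +E: nom +3.400 → Σnom=-62.100; wc +0.220/-0.220 → slack +1.390/-1.725; half-tol=0.220, Σhalf²=0.532994
  -F: nom -33.200 → Σnom=-95.300; wc +0.421/-0.421 → slack +1.811/-2.146; half-tol=0.421, Σhalf²=0.710235
  +G: nom +20.310 → Σnom=-74.990; wc +0.370/-0.480 → slack +2.181/-2.626; half-tol=0.425, Σhalf²=0.890860
  +H: nom +24.200 → Σnom=-50.790; wc +0.250/-0.250 → slack +2.431/-2.876; half-tol=0.250, Σhalf²=0.953360
  +I: nom +37.770 → Σnom=-13.020; wc +0.434/-0.340 → slack +2.865/-3.216; half-tol=0.387, Σhalf²=1.103129
  +J: nom +11.900 → Σnom=-1.120; wc +0.400/-0.409 → slack +3.265/-3.625; half-tol=0.404, Σhalf²=1.266749
Nominal = -1.120. Worst-case = [-1.120 - 3.625, -1.120 + 3.265] = [-4.745, 2.145]. RSS = √1.266749 = 1.125.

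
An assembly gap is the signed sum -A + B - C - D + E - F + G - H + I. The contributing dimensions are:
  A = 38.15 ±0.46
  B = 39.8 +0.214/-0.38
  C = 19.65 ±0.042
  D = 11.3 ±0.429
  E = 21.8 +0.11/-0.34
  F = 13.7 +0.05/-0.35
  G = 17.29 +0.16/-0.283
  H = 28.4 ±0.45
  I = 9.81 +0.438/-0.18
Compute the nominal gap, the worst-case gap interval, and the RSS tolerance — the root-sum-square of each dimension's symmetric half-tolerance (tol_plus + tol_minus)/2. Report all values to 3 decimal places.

nominal=-22.500 wc=[-25.114,-19.847] rss=0.961

Stack each dimension's contribution:
  -A: nom -38.150 → Σnom=-38.150; wc +0.460/-0.460 → slack +0.460/-0.460; half-tol=0.460, Σhalf²=0.211600
  +B: nom +39.800 → Σnom=1.650; wc +0.214/-0.380 → slack +0.674/-0.840; half-tol=0.297, Σhalf²=0.299809
  -C: nom -19.650 → Σnom=-18.000; wc +0.042/-0.042 → slack +0.716/-0.882; half-tol=0.042, Σhalf²=0.301573
  -D: nom -11.300 → Σnom=-29.300; wc +0.429/-0.429 → slack +1.145/-1.311; half-tol=0.429, Σhalf²=0.485614
  +E: nom +21.800 → Σnom=-7.500; wc +0.110/-0.340 → slack +1.255/-1.651; half-tol=0.225, Σhalf²=0.536239
  -F: nom -13.700 → Σnom=-21.200; wc +0.350/-0.050 → slack +1.605/-1.701; half-tol=0.200, Σhalf²=0.576239
  +G: nom +17.290 → Σnom=-3.910; wc +0.160/-0.283 → slack +1.765/-1.984; half-tol=0.221, Σhalf²=0.625301
  -H: nom -28.400 → Σnom=-32.310; wc +0.450/-0.450 → slack +2.215/-2.434; half-tol=0.450, Σhalf²=0.827801
  +I: nom +9.810 → Σnom=-22.500; wc +0.438/-0.180 → slack +2.653/-2.614; half-tol=0.309, Σhalf²=0.923282
Nominal = -22.500. Worst-case = [-22.500 - 2.614, -22.500 + 2.653] = [-25.114, -19.847]. RSS = √0.923282 = 0.961.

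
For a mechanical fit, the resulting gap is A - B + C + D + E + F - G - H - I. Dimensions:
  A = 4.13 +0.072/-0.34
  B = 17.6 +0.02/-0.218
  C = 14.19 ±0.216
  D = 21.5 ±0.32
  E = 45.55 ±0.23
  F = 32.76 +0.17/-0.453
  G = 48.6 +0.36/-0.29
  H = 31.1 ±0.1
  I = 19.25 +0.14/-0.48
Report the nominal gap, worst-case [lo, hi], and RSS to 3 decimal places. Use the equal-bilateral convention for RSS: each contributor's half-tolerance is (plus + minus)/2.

Stack each dimension's contribution:
  +A: nom +4.130 → Σnom=4.130; wc +0.072/-0.340 → slack +0.072/-0.340; half-tol=0.206, Σhalf²=0.042436
  -B: nom -17.600 → Σnom=-13.470; wc +0.218/-0.020 → slack +0.290/-0.360; half-tol=0.119, Σhalf²=0.056597
  +C: nom +14.190 → Σnom=0.720; wc +0.216/-0.216 → slack +0.506/-0.576; half-tol=0.216, Σhalf²=0.103253
  +D: nom +21.500 → Σnom=22.220; wc +0.320/-0.320 → slack +0.826/-0.896; half-tol=0.320, Σhalf²=0.205653
  +E: nom +45.550 → Σnom=67.770; wc +0.230/-0.230 → slack +1.056/-1.126; half-tol=0.230, Σhalf²=0.258553
  +F: nom +32.760 → Σnom=100.530; wc +0.170/-0.453 → slack +1.226/-1.579; half-tol=0.311, Σhalf²=0.355585
  -G: nom -48.600 → Σnom=51.930; wc +0.290/-0.360 → slack +1.516/-1.939; half-tol=0.325, Σhalf²=0.461210
  -H: nom -31.100 → Σnom=20.830; wc +0.100/-0.100 → slack +1.616/-2.039; half-tol=0.100, Σhalf²=0.471210
  -I: nom -19.250 → Σnom=1.580; wc +0.480/-0.140 → slack +2.096/-2.179; half-tol=0.310, Σhalf²=0.567310
Nominal = 1.580. Worst-case = [1.580 - 2.179, 1.580 + 2.096] = [-0.599, 3.676]. RSS = √0.567310 = 0.753.

nominal=1.580 wc=[-0.599,3.676] rss=0.753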